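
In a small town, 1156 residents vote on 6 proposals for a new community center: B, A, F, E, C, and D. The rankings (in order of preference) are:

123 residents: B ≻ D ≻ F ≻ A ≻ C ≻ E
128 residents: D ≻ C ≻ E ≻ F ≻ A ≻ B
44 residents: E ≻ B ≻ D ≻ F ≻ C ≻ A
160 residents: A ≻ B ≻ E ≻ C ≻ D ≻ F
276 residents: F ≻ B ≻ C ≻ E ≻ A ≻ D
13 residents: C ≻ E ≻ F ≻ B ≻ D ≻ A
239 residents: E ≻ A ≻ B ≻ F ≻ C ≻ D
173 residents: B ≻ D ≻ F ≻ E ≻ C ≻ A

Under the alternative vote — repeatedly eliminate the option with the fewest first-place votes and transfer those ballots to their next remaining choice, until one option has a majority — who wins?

Round 1: B 296, A 160, F 276, E 283, C 13, D 128. Eliminate C.
Round 2: B 296, A 160, F 276, E 296, D 128. Eliminate D.
Round 3: B 296, A 160, F 276, E 424. Eliminate A.
Round 4: B 456, F 276, E 424. Eliminate F.
Round 5: B 732, E 424. B has a majority.

B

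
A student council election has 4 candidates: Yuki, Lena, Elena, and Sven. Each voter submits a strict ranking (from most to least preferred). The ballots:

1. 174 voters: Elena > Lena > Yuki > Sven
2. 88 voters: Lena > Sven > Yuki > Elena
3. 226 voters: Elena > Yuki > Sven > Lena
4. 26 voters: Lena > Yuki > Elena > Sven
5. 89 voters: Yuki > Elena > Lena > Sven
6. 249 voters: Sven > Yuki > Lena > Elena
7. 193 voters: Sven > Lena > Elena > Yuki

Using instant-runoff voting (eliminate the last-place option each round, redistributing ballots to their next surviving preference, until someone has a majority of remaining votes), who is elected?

Sven

Round 1: Yuki 89, Lena 114, Elena 400, Sven 442. Eliminate Yuki.
Round 2: Lena 114, Elena 489, Sven 442. Eliminate Lena.
Round 3: Elena 515, Sven 530. Sven has a majority.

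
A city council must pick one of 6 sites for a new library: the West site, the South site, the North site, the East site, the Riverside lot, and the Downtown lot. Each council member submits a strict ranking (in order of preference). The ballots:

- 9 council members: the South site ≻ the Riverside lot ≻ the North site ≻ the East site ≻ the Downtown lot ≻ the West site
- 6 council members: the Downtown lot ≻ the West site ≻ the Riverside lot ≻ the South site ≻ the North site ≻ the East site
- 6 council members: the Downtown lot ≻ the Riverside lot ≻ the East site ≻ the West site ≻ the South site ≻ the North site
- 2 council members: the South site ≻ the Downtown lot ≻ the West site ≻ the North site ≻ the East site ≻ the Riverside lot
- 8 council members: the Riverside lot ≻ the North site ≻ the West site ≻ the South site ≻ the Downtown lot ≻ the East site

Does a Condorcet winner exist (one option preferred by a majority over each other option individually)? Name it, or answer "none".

the Riverside lot

the Riverside lot vs the West site: 23–8 for the Riverside lot.
the Riverside lot vs the South site: 20–11 for the Riverside lot.
the Riverside lot vs the North site: 29–2 for the Riverside lot.
the Riverside lot vs the East site: 29–2 for the Riverside lot.
the Riverside lot vs the Downtown lot: 17–14 for the Riverside lot.
the Riverside lot beats every other option head-to-head.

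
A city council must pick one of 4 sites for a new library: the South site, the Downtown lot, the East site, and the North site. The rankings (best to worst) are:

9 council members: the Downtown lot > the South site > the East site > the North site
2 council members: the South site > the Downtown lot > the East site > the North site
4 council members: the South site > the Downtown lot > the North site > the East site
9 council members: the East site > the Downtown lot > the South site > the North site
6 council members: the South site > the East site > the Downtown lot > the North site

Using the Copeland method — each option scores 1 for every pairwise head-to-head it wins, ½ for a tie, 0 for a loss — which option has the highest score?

the South site: beats the East site and the North site; loses to the Downtown lot → score 2.
the Downtown lot: beats the South site and the North site; ties the East site → score 2.5.
the East site: beats the North site; ties the Downtown lot; loses to the South site → score 1.5.
the North site: loses to the South site, the Downtown lot, and the East site → score 0.
the Downtown lot has the best pairwise record.

the Downtown lot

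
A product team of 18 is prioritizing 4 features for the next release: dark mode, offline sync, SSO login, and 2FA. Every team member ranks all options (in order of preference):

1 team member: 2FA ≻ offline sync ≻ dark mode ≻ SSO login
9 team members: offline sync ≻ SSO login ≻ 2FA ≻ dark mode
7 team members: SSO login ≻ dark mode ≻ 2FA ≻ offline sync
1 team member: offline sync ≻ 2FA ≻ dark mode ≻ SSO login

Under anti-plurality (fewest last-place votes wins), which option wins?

Last-place votes: dark mode 9, offline sync 7, SSO login 2, 2FA 0.
2FA is ranked last by the fewest voters, so 2FA wins.

2FA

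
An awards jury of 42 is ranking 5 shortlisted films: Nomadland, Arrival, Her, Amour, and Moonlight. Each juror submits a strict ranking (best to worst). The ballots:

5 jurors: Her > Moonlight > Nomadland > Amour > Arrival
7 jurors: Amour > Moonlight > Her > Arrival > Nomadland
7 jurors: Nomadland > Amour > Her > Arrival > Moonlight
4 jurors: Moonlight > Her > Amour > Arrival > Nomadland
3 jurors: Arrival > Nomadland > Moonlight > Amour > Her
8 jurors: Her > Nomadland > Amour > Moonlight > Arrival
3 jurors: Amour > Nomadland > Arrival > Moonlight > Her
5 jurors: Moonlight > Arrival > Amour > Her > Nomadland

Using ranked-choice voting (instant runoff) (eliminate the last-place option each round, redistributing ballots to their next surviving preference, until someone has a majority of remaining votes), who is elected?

Amour

Round 1: Nomadland 7, Arrival 3, Her 13, Amour 10, Moonlight 9. Eliminate Arrival.
Round 2: Nomadland 10, Her 13, Amour 10, Moonlight 9. Eliminate Moonlight.
Round 3: Nomadland 10, Her 17, Amour 15. Eliminate Nomadland.
Round 4: Her 17, Amour 25. Amour has a majority.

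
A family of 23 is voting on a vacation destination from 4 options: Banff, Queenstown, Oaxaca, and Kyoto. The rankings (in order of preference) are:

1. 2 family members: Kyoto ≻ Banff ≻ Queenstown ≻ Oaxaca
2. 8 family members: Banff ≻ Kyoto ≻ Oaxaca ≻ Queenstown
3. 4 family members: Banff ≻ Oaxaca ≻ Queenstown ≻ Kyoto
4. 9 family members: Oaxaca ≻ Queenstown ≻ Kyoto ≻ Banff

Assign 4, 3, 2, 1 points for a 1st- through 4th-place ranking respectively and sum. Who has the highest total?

Oaxaca

Banff: 2·3 + 8·4 + 4·4 + 9·1 = 63
Queenstown: 2·2 + 8·1 + 4·2 + 9·3 = 47
Oaxaca: 2·1 + 8·2 + 4·3 + 9·4 = 66
Kyoto: 2·4 + 8·3 + 4·1 + 9·2 = 54
Oaxaca has the highest Borda score (66).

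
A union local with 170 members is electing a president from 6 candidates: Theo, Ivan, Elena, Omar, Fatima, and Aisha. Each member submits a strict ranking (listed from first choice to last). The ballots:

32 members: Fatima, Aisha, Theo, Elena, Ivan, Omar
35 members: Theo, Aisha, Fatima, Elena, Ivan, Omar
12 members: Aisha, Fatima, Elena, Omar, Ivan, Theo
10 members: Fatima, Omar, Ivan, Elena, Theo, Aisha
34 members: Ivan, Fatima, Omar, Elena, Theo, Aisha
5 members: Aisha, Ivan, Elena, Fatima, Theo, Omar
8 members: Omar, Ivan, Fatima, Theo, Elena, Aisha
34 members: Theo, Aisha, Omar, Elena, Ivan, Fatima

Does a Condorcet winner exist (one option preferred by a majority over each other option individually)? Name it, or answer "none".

none

Checking pairwise contests:
Fatima beats Theo 101–69.
Theo beats Ivan 101–69.
Theo beats Elena 109–61.
Theo beats Omar 106–64.
Aisha beats Fatima 86–84.
Theo beats Aisha 121–49.
Every option loses at least one head-to-head, so there is no Condorcet winner.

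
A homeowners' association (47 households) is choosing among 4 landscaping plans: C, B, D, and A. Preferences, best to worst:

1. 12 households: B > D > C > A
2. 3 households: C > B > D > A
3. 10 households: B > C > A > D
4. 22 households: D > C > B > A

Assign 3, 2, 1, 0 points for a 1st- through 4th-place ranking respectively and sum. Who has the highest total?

B

C: 12·1 + 3·3 + 10·2 + 22·2 = 85
B: 12·3 + 3·2 + 10·3 + 22·1 = 94
D: 12·2 + 3·1 + 10·0 + 22·3 = 93
A: 12·0 + 3·0 + 10·1 + 22·0 = 10
B has the highest Borda score (94).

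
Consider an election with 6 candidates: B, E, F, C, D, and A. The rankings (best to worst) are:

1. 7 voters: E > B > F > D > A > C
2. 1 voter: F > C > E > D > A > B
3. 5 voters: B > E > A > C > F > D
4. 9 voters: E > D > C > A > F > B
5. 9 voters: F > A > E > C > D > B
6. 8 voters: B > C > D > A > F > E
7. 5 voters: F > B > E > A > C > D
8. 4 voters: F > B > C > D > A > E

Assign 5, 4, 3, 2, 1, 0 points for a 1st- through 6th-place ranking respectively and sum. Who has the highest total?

B: 7·4 + 1·0 + 5·5 + 9·0 + 9·0 + 8·5 + 5·4 + 4·4 = 129
E: 7·5 + 1·3 + 5·4 + 9·5 + 9·3 + 8·0 + 5·3 + 4·0 = 145
F: 7·3 + 1·5 + 5·1 + 9·1 + 9·5 + 8·1 + 5·5 + 4·5 = 138
C: 7·0 + 1·4 + 5·2 + 9·3 + 9·2 + 8·4 + 5·1 + 4·3 = 108
D: 7·2 + 1·2 + 5·0 + 9·4 + 9·1 + 8·3 + 5·0 + 4·2 = 93
A: 7·1 + 1·1 + 5·3 + 9·2 + 9·4 + 8·2 + 5·2 + 4·1 = 107
E has the highest Borda score (145).

E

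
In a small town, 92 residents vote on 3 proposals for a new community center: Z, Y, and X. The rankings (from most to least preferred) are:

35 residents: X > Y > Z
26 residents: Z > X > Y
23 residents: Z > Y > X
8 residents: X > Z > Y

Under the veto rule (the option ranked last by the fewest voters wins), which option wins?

X

Last-place votes: Z 35, Y 34, X 23.
X is ranked last by the fewest voters, so X wins.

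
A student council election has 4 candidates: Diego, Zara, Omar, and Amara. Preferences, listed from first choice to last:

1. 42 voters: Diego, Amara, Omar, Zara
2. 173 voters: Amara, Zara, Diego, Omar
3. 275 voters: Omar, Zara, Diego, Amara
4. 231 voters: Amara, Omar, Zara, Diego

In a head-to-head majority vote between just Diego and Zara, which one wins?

Zara

Voters preferring Diego to Zara: 42; preferring Zara to Diego: 679.
Zara wins the head-to-head.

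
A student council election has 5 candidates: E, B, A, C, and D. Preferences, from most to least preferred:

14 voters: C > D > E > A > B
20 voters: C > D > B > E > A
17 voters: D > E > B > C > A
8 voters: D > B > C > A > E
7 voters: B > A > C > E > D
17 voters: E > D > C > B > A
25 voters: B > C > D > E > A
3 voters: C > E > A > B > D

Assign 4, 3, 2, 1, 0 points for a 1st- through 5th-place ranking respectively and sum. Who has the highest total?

C

E: 14·2 + 20·1 + 17·3 + 8·0 + 7·1 + 17·4 + 25·1 + 3·3 = 208
B: 14·0 + 20·2 + 17·2 + 8·3 + 7·4 + 17·1 + 25·4 + 3·1 = 246
A: 14·1 + 20·0 + 17·0 + 8·1 + 7·3 + 17·0 + 25·0 + 3·2 = 49
C: 14·4 + 20·4 + 17·1 + 8·2 + 7·2 + 17·2 + 25·3 + 3·4 = 304
D: 14·3 + 20·3 + 17·4 + 8·4 + 7·0 + 17·3 + 25·2 + 3·0 = 303
C has the highest Borda score (304).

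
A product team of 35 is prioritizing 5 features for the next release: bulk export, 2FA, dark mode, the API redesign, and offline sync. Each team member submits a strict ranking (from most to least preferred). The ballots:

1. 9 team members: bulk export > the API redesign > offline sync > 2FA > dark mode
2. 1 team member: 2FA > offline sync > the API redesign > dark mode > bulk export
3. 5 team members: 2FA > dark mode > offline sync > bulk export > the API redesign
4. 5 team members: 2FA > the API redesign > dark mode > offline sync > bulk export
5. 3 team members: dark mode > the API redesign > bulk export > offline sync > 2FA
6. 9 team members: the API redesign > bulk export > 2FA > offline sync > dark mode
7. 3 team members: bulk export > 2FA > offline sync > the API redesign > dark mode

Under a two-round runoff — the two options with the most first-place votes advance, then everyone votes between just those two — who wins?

bulk export

Round 1 first-place votes: bulk export 12, 2FA 11, dark mode 3, the API redesign 9, offline sync 0.
bulk export and 2FA advance.
Runoff: bulk export is preferred to 2FA by 24 voters; 2FA by 11.
bulk export wins the runoff.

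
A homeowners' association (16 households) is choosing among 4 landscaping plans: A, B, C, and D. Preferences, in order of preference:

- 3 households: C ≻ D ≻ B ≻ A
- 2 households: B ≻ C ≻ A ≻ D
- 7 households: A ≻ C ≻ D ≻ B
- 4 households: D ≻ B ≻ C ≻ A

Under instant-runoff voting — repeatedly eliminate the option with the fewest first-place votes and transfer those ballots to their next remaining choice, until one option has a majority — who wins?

Round 1: A 7, B 2, C 3, D 4. Eliminate B.
Round 2: A 7, C 5, D 4. Eliminate D.
Round 3: A 7, C 9. C has a majority.

C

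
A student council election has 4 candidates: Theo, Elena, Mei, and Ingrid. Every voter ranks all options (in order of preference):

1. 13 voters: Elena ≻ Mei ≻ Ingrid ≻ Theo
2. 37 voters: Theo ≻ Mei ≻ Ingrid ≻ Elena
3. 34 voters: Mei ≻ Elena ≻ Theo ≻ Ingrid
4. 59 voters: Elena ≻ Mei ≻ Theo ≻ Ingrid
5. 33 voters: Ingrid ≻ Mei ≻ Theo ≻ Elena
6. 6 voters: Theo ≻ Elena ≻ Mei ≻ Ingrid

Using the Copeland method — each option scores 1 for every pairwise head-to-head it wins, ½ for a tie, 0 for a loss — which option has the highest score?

Theo: beats Ingrid; loses to Elena and Mei → score 1.
Elena: beats Theo and Ingrid; loses to Mei → score 2.
Mei: beats Theo, Elena, and Ingrid → score 3.
Ingrid: loses to Theo, Elena, and Mei → score 0.
Mei has the best pairwise record.

Mei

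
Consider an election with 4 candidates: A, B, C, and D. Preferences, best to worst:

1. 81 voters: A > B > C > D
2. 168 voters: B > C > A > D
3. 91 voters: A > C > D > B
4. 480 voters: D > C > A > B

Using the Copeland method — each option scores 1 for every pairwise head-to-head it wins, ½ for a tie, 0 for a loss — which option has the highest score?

A: beats B; loses to C and D → score 1.
B: loses to A, C, and D → score 0.
C: beats A and B; loses to D → score 2.
D: beats A, B, and C → score 3.
D has the best pairwise record.

D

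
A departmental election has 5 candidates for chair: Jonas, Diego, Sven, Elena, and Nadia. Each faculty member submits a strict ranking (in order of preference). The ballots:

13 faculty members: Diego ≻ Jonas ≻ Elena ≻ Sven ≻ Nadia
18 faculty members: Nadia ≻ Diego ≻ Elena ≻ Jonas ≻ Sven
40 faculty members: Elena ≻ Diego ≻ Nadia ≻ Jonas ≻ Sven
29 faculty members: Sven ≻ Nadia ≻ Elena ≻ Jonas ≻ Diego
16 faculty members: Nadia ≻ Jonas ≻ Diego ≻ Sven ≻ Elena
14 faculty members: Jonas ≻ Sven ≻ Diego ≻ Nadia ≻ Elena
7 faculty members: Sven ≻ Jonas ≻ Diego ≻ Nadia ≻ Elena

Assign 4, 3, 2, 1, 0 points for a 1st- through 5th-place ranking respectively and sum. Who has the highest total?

Jonas: 13·3 + 18·1 + 40·1 + 29·1 + 16·3 + 14·4 + 7·3 = 251
Diego: 13·4 + 18·3 + 40·3 + 29·0 + 16·2 + 14·2 + 7·2 = 300
Sven: 13·1 + 18·0 + 40·0 + 29·4 + 16·1 + 14·3 + 7·4 = 215
Elena: 13·2 + 18·2 + 40·4 + 29·2 + 16·0 + 14·0 + 7·0 = 280
Nadia: 13·0 + 18·4 + 40·2 + 29·3 + 16·4 + 14·1 + 7·1 = 324
Nadia has the highest Borda score (324).

Nadia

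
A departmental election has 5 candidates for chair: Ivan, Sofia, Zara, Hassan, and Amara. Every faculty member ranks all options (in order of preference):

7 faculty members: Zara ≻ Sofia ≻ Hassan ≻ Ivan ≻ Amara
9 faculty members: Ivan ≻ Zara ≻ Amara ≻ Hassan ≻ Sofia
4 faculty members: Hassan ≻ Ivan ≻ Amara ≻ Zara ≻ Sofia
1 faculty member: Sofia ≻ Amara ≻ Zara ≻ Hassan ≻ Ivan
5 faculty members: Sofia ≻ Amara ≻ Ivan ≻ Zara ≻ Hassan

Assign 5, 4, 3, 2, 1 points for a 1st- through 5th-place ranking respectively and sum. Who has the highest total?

Ivan: 7·2 + 9·5 + 4·4 + 1·1 + 5·3 = 91
Sofia: 7·4 + 9·1 + 4·1 + 1·5 + 5·5 = 71
Zara: 7·5 + 9·4 + 4·2 + 1·3 + 5·2 = 92
Hassan: 7·3 + 9·2 + 4·5 + 1·2 + 5·1 = 66
Amara: 7·1 + 9·3 + 4·3 + 1·4 + 5·4 = 70
Zara has the highest Borda score (92).

Zara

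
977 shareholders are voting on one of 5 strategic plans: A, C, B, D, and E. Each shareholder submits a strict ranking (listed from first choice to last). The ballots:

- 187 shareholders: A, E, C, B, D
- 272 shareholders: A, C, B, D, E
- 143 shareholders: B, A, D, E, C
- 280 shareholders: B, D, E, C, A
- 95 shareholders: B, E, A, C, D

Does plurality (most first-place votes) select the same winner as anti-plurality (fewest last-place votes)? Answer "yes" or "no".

Plurality — first-place votes: A 459, C 0, B 518, D 0, E 0. Winner: B.
Anti-plurality — last-place votes: A 280, C 143, B 0, D 282, E 272. Winner: B.
The two methods agree.

yes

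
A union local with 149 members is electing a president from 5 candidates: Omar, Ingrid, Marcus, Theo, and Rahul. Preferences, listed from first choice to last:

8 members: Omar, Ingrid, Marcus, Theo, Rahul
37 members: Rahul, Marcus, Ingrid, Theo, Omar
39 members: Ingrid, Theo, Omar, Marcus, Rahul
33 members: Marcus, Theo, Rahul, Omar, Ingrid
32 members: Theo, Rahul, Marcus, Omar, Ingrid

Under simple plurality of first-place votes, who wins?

First-place votes: Omar 8, Ingrid 39, Marcus 33, Theo 32, Rahul 37.
Ingrid has the most first-place votes.

Ingrid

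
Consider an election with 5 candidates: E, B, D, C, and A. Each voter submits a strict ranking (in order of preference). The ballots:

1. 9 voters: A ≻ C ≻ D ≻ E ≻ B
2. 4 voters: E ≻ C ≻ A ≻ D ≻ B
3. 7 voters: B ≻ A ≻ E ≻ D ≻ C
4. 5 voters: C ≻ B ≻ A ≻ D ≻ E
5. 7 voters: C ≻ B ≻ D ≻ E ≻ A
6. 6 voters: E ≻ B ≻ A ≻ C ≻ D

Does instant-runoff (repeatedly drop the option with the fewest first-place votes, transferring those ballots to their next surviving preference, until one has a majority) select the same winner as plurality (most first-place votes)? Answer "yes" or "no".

no

Instant-runoff — R1 E 10, B 7, D 0, C 12, A 9 (D out); R2 E 10, B 7, C 12, A 9 (B out); R3 E 10, C 12, A 16 (E out); R4 C 16, A 22 (A winner). Winner: A.
Plurality — first-place votes: E 10, B 7, D 0, C 12, A 9. Winner: C.
The two methods disagree.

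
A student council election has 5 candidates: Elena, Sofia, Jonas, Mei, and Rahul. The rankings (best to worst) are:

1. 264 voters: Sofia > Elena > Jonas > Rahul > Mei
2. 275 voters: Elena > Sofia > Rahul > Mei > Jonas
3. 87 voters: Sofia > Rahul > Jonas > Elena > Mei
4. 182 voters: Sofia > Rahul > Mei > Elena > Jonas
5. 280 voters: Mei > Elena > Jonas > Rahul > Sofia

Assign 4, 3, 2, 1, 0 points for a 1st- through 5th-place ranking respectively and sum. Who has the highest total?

Elena: 264·3 + 275·4 + 87·1 + 182·1 + 280·3 = 3001
Sofia: 264·4 + 275·3 + 87·4 + 182·4 + 280·0 = 2957
Jonas: 264·2 + 275·0 + 87·2 + 182·0 + 280·2 = 1262
Mei: 264·0 + 275·1 + 87·0 + 182·2 + 280·4 = 1759
Rahul: 264·1 + 275·2 + 87·3 + 182·3 + 280·1 = 1901
Elena has the highest Borda score (3001).

Elena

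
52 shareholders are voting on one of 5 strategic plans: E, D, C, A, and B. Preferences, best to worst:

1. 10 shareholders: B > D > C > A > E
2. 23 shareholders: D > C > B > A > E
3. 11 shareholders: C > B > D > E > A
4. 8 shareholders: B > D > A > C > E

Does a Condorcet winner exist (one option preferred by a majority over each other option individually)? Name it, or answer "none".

none

Checking pairwise contests:
D beats E 52–0.
B beats D 29–23.
D beats C 41–11.
D beats A 52–0.
C beats B 34–18.
Every option loses at least one head-to-head, so there is no Condorcet winner.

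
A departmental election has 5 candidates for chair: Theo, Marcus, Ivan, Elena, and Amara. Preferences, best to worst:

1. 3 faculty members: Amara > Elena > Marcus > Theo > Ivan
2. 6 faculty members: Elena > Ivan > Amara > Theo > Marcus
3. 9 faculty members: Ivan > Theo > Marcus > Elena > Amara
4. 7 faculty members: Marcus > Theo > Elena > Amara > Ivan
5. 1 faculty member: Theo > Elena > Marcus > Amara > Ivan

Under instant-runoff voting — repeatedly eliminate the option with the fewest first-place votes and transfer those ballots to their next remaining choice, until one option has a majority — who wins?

Elena

Round 1: Theo 1, Marcus 7, Ivan 9, Elena 6, Amara 3. Eliminate Theo.
Round 2: Marcus 7, Ivan 9, Elena 7, Amara 3. Eliminate Amara.
Round 3: Marcus 7, Ivan 9, Elena 10. Eliminate Marcus.
Round 4: Ivan 9, Elena 17. Elena has a majority.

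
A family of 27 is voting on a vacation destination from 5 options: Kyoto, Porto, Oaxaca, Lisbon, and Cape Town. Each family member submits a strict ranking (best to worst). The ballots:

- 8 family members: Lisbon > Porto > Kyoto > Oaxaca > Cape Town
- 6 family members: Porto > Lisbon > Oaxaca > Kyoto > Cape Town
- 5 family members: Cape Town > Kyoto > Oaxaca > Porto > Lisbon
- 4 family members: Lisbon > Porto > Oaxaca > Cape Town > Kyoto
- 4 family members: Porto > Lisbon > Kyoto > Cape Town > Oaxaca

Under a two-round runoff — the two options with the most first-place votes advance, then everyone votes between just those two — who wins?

Round 1 first-place votes: Kyoto 0, Porto 10, Oaxaca 0, Lisbon 12, Cape Town 5.
Lisbon and Porto advance.
Runoff: Lisbon is preferred to Porto by 12 voters; Porto by 15.
Porto wins the runoff.

Porto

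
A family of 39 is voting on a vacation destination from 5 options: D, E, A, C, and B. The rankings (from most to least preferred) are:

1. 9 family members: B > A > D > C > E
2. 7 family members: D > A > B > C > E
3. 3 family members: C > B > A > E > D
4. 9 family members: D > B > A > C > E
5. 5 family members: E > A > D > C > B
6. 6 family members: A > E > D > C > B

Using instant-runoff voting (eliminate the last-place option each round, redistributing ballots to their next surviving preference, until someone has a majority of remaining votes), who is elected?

D

Round 1: D 16, E 5, A 6, C 3, B 9. Eliminate C.
Round 2: D 16, E 5, A 6, B 12. Eliminate E.
Round 3: D 16, A 11, B 12. Eliminate A.
Round 4: D 27, B 12. D has a majority.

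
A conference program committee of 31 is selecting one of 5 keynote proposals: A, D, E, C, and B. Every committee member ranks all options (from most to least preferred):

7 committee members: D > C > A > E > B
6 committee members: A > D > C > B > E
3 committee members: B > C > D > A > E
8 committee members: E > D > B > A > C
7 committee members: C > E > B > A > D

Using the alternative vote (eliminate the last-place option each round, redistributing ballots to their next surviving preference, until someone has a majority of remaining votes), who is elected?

D

Round 1: A 6, D 7, E 8, C 7, B 3. Eliminate B.
Round 2: A 6, D 7, E 8, C 10. Eliminate A.
Round 3: D 13, E 8, C 10. Eliminate E.
Round 4: D 21, C 10. D has a majority.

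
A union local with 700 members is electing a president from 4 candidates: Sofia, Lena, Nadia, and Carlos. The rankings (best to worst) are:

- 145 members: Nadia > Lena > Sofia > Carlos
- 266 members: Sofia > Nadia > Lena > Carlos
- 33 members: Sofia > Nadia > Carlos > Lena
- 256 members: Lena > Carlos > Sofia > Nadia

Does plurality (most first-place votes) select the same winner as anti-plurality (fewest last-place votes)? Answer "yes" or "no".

yes

Plurality — first-place votes: Sofia 299, Lena 256, Nadia 145, Carlos 0. Winner: Sofia.
Anti-plurality — last-place votes: Sofia 0, Lena 33, Nadia 256, Carlos 411. Winner: Sofia.
The two methods agree.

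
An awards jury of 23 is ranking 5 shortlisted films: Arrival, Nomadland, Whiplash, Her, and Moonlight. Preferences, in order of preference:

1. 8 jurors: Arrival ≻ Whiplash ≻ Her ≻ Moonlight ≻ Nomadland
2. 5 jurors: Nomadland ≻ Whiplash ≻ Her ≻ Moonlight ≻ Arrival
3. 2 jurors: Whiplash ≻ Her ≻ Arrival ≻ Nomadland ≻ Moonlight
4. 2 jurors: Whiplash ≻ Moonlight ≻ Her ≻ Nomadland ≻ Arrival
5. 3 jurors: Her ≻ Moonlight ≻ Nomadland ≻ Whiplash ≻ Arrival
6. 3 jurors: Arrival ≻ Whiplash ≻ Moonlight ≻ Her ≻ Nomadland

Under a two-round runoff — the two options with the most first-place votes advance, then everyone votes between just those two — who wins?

Round 1 first-place votes: Arrival 11, Nomadland 5, Whiplash 4, Her 3, Moonlight 0.
Arrival and Nomadland advance.
Runoff: Arrival is preferred to Nomadland by 13 voters; Nomadland by 10.
Arrival wins the runoff.

Arrival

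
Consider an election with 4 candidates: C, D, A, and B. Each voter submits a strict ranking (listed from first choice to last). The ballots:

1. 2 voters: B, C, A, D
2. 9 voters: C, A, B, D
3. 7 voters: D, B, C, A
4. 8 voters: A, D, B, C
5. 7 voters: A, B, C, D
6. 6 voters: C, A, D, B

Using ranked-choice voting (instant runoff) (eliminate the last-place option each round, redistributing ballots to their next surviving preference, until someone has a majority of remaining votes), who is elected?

C

Round 1: C 15, D 7, A 15, B 2. Eliminate B.
Round 2: C 17, D 7, A 15. Eliminate D.
Round 3: C 24, A 15. C has a majority.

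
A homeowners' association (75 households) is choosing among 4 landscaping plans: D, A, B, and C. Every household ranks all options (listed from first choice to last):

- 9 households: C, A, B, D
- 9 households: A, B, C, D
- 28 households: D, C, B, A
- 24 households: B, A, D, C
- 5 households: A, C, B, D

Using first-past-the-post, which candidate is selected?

D

First-place votes: D 28, A 14, B 24, C 9.
D has the most first-place votes.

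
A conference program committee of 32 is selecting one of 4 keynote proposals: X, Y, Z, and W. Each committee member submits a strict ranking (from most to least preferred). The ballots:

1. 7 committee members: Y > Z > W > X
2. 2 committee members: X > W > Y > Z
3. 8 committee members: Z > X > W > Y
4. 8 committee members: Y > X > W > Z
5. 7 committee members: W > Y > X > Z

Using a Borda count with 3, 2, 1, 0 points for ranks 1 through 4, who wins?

X: 7·0 + 2·3 + 8·2 + 8·2 + 7·1 = 45
Y: 7·3 + 2·1 + 8·0 + 8·3 + 7·2 = 61
Z: 7·2 + 2·0 + 8·3 + 8·0 + 7·0 = 38
W: 7·1 + 2·2 + 8·1 + 8·1 + 7·3 = 48
Y has the highest Borda score (61).

Y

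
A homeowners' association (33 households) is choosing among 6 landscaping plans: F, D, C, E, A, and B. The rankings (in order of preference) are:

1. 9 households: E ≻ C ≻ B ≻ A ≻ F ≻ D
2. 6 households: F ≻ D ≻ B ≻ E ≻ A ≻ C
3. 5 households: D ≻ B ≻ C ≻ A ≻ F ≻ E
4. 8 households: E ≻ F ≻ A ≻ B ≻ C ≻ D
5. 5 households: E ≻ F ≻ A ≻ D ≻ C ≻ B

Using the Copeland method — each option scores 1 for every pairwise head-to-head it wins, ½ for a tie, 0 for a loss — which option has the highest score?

F: beats D, C, A, and B; loses to E → score 4.
D: loses to F, C, E, A, and B → score 0.
C: beats D; loses to F, E, A, and B → score 1.
E: beats F, D, C, A, and B → score 5.
A: beats D and C; loses to F, E, and B → score 2.
B: beats D, C, and A; loses to F and E → score 3.
E has the best pairwise record.

E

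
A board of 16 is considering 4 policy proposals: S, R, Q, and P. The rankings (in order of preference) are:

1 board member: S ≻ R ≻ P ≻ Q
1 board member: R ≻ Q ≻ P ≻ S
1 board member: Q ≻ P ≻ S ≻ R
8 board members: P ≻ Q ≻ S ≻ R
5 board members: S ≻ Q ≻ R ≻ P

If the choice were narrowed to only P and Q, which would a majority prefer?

Voters preferring P to Q: 9; preferring Q to P: 7.
P wins the head-to-head.

P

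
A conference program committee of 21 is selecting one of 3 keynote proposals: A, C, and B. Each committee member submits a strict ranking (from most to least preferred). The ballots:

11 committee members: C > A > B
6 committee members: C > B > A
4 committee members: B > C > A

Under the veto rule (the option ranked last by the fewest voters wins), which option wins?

C

Last-place votes: A 10, C 0, B 11.
C is ranked last by the fewest voters, so C wins.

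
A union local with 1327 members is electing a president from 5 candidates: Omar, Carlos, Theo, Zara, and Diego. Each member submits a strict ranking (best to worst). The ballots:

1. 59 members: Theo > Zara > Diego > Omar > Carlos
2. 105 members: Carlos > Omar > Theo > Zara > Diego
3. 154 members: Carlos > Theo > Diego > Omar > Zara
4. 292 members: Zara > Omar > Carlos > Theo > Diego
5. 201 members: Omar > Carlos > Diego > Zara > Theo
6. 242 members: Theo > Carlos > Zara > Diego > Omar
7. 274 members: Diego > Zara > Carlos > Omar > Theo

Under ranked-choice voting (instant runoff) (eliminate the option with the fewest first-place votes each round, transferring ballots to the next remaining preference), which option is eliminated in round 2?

Diego

Round 1: Omar 201, Carlos 259, Theo 301, Zara 292, Diego 274. Eliminate Omar.
Round 2: Carlos 460, Theo 301, Zara 292, Diego 274. Eliminate Diego.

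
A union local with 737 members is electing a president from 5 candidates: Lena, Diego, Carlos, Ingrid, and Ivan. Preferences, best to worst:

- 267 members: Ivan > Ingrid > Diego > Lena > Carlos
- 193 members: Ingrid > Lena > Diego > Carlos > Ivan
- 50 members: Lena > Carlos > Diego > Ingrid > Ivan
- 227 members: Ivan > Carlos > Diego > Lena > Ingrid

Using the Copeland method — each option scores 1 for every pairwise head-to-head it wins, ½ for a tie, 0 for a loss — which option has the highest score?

Ivan

Lena: beats Carlos; loses to Diego, Ingrid, and Ivan → score 1.
Diego: beats Lena and Carlos; loses to Ingrid and Ivan → score 2.
Carlos: loses to Lena, Diego, Ingrid, and Ivan → score 0.
Ingrid: beats Lena, Diego, and Carlos; loses to Ivan → score 3.
Ivan: beats Lena, Diego, Carlos, and Ingrid → score 4.
Ivan has the best pairwise record.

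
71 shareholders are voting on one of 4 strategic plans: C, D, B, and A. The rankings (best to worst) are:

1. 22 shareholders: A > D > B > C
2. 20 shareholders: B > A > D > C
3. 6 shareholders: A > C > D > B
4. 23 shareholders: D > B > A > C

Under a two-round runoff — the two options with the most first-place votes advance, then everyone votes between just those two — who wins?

A

Round 1 first-place votes: C 0, D 23, B 20, A 28.
A and D advance.
Runoff: A is preferred to D by 48 voters; D by 23.
A wins the runoff.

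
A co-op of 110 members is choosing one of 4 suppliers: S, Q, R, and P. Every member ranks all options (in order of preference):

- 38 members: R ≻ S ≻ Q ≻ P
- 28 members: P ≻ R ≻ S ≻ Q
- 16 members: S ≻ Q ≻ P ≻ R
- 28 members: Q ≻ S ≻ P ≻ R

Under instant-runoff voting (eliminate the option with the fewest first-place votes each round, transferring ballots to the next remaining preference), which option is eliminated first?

S

Round 1: S 16, Q 28, R 38, P 28. Eliminate S.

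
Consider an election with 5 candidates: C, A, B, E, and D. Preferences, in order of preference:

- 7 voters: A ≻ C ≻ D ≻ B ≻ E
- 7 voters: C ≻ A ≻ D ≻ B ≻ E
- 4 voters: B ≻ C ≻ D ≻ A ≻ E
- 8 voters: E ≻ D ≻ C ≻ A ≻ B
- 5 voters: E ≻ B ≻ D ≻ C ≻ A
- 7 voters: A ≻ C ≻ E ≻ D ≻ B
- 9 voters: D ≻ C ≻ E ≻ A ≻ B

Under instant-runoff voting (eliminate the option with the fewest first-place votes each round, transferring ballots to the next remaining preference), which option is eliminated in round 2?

Round 1: C 7, A 14, B 4, E 13, D 9. Eliminate B.
Round 2: C 11, A 14, E 13, D 9. Eliminate D.

D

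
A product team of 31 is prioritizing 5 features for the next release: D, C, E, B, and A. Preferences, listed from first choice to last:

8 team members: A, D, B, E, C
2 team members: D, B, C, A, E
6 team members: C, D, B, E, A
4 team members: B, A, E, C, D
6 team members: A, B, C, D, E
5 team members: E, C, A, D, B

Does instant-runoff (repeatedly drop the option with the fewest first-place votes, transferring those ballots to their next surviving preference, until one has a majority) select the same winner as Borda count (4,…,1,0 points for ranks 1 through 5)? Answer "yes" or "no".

Instant-runoff — R1 D 2, C 6, E 5, B 4, A 14 (D out); R2 C 6, E 5, B 6, A 14 (E out); R3 C 11, B 6, A 14 (B out); R4 C 13, A 18 (A winner). Winner: A.
Borda — scores: D 61, C 59, E 42, B 68, A 80. Winner: A.
The two methods agree.

yes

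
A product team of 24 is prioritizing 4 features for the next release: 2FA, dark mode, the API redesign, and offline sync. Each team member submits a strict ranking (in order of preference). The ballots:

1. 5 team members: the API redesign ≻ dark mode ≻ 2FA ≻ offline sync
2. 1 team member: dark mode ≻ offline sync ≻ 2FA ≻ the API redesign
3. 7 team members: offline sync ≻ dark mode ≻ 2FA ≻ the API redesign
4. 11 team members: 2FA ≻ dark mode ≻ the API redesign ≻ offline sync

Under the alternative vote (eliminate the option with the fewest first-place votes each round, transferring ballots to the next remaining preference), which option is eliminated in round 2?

the API redesign

Round 1: 2FA 11, dark mode 1, the API redesign 5, offline sync 7. Eliminate dark mode.
Round 2: 2FA 11, the API redesign 5, offline sync 8. Eliminate the API redesign.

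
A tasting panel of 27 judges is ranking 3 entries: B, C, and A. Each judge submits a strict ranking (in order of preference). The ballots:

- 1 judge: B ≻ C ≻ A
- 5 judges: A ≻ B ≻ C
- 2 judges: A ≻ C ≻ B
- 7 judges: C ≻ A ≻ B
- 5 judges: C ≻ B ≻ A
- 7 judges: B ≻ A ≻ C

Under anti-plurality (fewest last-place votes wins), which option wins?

Last-place votes: B 9, C 12, A 6.
A is ranked last by the fewest voters, so A wins.

A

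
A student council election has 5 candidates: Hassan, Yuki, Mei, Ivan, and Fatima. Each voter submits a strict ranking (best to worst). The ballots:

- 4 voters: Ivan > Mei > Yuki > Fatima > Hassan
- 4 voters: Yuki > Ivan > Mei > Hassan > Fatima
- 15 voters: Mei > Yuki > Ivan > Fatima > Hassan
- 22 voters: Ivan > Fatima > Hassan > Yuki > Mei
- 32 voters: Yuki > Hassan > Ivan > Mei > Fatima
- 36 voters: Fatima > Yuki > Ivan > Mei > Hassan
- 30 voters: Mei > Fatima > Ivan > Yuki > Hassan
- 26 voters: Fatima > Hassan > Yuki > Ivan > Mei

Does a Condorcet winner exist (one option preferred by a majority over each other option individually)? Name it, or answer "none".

none

Checking pairwise contests:
Yuki beats Hassan 121–48.
Fatima beats Yuki 114–55.
Yuki beats Mei 120–49.
Yuki beats Ivan 113–56.
Mei beats Fatima 85–84.
Every option loses at least one head-to-head, so there is no Condorcet winner.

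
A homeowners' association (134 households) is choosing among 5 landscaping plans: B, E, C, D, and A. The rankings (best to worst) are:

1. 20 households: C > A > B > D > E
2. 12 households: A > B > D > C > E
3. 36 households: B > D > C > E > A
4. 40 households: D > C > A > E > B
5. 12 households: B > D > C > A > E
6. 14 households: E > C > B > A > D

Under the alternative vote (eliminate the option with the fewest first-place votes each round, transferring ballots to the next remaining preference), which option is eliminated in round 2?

E

Round 1: B 48, E 14, C 20, D 40, A 12. Eliminate A.
Round 2: B 60, E 14, C 20, D 40. Eliminate E.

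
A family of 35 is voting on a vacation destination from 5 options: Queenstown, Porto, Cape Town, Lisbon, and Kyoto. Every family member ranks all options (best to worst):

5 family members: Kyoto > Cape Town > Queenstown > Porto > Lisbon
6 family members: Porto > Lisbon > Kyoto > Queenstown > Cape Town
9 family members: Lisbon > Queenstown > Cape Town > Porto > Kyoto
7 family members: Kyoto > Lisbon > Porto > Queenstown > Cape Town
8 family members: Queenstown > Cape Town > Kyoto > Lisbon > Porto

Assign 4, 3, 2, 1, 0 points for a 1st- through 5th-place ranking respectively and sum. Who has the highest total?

Lisbon

Queenstown: 5·2 + 6·1 + 9·3 + 7·1 + 8·4 = 82
Porto: 5·1 + 6·4 + 9·1 + 7·2 + 8·0 = 52
Cape Town: 5·3 + 6·0 + 9·2 + 7·0 + 8·3 = 57
Lisbon: 5·0 + 6·3 + 9·4 + 7·3 + 8·1 = 83
Kyoto: 5·4 + 6·2 + 9·0 + 7·4 + 8·2 = 76
Lisbon has the highest Borda score (83).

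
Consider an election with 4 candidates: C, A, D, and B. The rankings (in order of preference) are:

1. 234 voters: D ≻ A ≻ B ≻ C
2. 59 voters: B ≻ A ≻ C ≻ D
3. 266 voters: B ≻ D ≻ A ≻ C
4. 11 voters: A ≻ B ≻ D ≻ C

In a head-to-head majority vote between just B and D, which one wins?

B

Voters preferring B to D: 336; preferring D to B: 234.
B wins the head-to-head.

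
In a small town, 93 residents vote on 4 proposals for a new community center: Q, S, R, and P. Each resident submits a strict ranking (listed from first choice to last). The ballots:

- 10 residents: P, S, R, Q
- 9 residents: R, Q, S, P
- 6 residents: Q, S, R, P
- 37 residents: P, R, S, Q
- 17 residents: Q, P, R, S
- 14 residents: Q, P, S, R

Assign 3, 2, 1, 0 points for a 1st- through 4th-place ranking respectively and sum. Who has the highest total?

Q: 10·0 + 9·2 + 6·3 + 37·0 + 17·3 + 14·3 = 129
S: 10·2 + 9·1 + 6·2 + 37·1 + 17·0 + 14·1 = 92
R: 10·1 + 9·3 + 6·1 + 37·2 + 17·1 + 14·0 = 134
P: 10·3 + 9·0 + 6·0 + 37·3 + 17·2 + 14·2 = 203
P has the highest Borda score (203).

P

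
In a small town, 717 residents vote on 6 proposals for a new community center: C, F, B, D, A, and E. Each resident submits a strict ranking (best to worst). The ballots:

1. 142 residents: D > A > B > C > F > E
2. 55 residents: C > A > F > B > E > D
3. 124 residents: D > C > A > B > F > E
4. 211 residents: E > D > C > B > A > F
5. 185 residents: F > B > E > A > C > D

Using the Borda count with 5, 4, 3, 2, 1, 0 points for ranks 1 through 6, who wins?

D

C: 142·2 + 55·5 + 124·4 + 211·3 + 185·1 = 1873
F: 142·1 + 55·3 + 124·1 + 211·0 + 185·5 = 1356
B: 142·3 + 55·2 + 124·2 + 211·2 + 185·4 = 1946
D: 142·5 + 55·0 + 124·5 + 211·4 + 185·0 = 2174
A: 142·4 + 55·4 + 124·3 + 211·1 + 185·2 = 1741
E: 142·0 + 55·1 + 124·0 + 211·5 + 185·3 = 1665
D has the highest Borda score (2174).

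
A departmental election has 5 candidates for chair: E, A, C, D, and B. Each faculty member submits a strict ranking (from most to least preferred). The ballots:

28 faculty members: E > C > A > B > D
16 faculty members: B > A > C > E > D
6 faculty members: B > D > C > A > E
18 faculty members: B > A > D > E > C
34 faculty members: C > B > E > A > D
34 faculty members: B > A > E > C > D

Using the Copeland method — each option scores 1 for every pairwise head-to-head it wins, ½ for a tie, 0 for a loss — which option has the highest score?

B

E: beats C and D; loses to A and B → score 2.
A: beats E and D; ties C; loses to B → score 2.5.
C: beats D; ties A; loses to E and B → score 1.5.
D: loses to E, A, C, and B → score 0.
B: beats E, A, C, and D → score 4.
B has the best pairwise record.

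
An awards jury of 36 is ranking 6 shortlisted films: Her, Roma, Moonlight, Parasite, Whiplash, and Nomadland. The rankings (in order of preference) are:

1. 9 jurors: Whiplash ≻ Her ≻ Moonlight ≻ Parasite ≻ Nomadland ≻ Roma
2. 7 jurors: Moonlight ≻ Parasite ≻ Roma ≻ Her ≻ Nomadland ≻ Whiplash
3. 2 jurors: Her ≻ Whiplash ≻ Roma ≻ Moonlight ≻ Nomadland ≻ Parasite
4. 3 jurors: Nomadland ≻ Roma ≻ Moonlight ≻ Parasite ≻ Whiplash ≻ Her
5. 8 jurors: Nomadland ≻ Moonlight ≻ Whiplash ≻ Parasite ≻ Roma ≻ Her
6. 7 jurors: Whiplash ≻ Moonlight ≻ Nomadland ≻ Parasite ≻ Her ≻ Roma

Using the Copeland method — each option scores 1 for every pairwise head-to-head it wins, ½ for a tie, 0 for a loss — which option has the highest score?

Moonlight

Her: ties Roma and Nomadland; loses to Moonlight, Parasite, and Whiplash → score 1.
Roma: ties Her; loses to Moonlight, Parasite, Whiplash, and Nomadland → score 0.5.
Moonlight: beats Her, Roma, Parasite, and Nomadland; ties Whiplash → score 4.5.
Parasite: beats Her and Roma; loses to Moonlight, Whiplash, and Nomadland → score 2.
Whiplash: beats Her, Roma, and Parasite; ties Moonlight and Nomadland → score 4.
Nomadland: beats Roma and Parasite; ties Her and Whiplash; loses to Moonlight → score 3.
Moonlight has the best pairwise record.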